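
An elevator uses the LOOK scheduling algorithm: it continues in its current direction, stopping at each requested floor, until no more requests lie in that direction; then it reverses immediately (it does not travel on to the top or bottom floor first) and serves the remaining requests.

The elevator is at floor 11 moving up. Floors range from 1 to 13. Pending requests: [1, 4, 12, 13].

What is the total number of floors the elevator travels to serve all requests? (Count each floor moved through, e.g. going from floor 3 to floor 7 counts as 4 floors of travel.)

Start at floor 11 moving up, LOOK stop order: [12, 13, 4, 1]
  11 → 12: |12-11| = 1, total = 1
  12 → 13: |13-12| = 1, total = 2
  13 → 4: |4-13| = 9, total = 11
  4 → 1: |1-4| = 3, total = 14

Answer: 14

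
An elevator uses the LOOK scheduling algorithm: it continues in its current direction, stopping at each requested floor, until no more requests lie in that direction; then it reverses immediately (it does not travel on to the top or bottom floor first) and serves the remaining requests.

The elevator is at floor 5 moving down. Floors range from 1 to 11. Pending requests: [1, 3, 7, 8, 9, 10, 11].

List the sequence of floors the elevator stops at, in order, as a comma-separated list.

Answer: 3, 1, 7, 8, 9, 10, 11

Derivation:
Current: 5, moving DOWN
Serve below first (descending): [3, 1]
Then reverse, serve above (ascending): [7, 8, 9, 10, 11]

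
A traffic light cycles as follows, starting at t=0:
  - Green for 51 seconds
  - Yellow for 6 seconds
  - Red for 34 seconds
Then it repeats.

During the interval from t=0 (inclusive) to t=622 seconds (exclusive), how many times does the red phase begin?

Cycle = 51+6+34 = 91s
red phase starts at t = k*91 + 57 for k=0,1,2,...
Need k*91+57 < 622 → k < 6.209
k ∈ {0, ..., 6} → 7 starts

Answer: 7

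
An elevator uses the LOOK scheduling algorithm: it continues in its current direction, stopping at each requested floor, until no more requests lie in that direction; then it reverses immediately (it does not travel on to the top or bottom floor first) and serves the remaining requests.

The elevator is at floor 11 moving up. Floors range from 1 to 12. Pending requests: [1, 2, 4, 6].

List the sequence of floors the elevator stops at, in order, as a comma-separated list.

Current: 11, moving UP
Serve above first (ascending): []
Then reverse, serve below (descending): [6, 4, 2, 1]

Answer: 6, 4, 2, 1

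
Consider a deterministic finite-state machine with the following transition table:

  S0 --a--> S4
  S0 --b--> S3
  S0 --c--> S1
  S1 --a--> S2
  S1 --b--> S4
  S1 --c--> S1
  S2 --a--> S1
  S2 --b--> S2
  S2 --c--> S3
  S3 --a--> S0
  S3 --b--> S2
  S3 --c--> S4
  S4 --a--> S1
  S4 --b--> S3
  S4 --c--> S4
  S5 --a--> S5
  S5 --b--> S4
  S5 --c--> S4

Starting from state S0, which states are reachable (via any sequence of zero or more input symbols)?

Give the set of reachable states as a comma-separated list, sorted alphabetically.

BFS from S0:
  visit S0: S0--a-->S4 (new), S0--b-->S3 (new), S0--c-->S1 (new)
  visit S4: S4--a-->S1 (seen), S4--b-->S3 (seen), S4--c-->S4 (seen)
  visit S3: S3--a-->S0 (seen), S3--b-->S2 (new), S3--c-->S4 (seen)
  visit S1: S1--a-->S2 (seen), S1--b-->S4 (seen), S1--c-->S1 (seen)
  visit S2: S2--a-->S1 (seen), S2--b-->S2 (seen), S2--c-->S3 (seen)

Answer: S0, S1, S2, S3, S4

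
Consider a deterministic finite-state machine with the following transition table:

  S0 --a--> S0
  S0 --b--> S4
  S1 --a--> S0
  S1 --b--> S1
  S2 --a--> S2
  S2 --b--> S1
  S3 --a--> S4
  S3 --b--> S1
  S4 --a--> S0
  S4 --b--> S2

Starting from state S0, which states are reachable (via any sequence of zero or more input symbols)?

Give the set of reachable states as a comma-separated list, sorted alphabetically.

Answer: S0, S1, S2, S4

Derivation:
BFS from S0:
  visit S0: S0--a-->S0 (seen), S0--b-->S4 (new)
  visit S4: S4--a-->S0 (seen), S4--b-->S2 (new)
  visit S2: S2--a-->S2 (seen), S2--b-->S1 (new)
  visit S1: S1--a-->S0 (seen), S1--b-->S1 (seen)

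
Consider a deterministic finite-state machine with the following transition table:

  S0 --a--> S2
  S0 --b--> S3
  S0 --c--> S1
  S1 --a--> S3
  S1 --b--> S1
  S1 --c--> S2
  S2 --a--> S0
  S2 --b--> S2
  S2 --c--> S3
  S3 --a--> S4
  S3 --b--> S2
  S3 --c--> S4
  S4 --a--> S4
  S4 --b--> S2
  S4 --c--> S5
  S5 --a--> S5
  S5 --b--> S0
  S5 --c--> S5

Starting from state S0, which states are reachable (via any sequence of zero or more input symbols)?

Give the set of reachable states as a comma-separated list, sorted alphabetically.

Answer: S0, S1, S2, S3, S4, S5

Derivation:
BFS from S0:
  visit S0: S0--a-->S2 (new), S0--b-->S3 (new), S0--c-->S1 (new)
  visit S2: S2--a-->S0 (seen), S2--b-->S2 (seen), S2--c-->S3 (seen)
  visit S3: S3--a-->S4 (new), S3--b-->S2 (seen), S3--c-->S4 (seen)
  visit S1: S1--a-->S3 (seen), S1--b-->S1 (seen), S1--c-->S2 (seen)
  visit S4: S4--a-->S4 (seen), S4--b-->S2 (seen), S4--c-->S5 (new)
  visit S5: S5--a-->S5 (seen), S5--b-->S0 (seen), S5--c-->S5 (seen)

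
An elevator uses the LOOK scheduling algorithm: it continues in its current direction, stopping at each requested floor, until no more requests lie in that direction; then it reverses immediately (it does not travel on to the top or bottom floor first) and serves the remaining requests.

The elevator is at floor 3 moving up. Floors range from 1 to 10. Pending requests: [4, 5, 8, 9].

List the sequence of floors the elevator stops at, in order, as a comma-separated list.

Answer: 4, 5, 8, 9

Derivation:
Current: 3, moving UP
Serve above first (ascending): [4, 5, 8, 9]
Then reverse, serve below (descending): []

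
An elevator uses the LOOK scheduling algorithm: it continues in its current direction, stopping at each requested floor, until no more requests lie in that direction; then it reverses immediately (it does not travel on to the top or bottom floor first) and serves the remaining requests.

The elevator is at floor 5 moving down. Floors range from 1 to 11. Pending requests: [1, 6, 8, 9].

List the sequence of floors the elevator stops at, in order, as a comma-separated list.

Answer: 1, 6, 8, 9

Derivation:
Current: 5, moving DOWN
Serve below first (descending): [1]
Then reverse, serve above (ascending): [6, 8, 9]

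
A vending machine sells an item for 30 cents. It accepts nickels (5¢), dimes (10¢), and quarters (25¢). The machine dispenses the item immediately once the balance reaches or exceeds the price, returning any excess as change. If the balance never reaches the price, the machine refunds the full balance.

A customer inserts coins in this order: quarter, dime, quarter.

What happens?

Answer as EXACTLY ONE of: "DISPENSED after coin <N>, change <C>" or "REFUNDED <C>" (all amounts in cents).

Price: 30¢
Coin 1 (quarter, 25¢): balance = 25¢
Coin 2 (dime, 10¢): balance = 35¢
  → balance >= price → DISPENSE, change = 35 - 30 = 5¢

Answer: DISPENSED after coin 2, change 5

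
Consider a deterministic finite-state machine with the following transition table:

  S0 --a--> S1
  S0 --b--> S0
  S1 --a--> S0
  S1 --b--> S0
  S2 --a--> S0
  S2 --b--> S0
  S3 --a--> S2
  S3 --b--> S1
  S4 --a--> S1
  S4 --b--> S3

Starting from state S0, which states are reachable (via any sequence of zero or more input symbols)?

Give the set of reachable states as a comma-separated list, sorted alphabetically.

Answer: S0, S1

Derivation:
BFS from S0:
  visit S0: S0--a-->S1 (new), S0--b-->S0 (seen)
  visit S1: S1--a-->S0 (seen), S1--b-->S0 (seen)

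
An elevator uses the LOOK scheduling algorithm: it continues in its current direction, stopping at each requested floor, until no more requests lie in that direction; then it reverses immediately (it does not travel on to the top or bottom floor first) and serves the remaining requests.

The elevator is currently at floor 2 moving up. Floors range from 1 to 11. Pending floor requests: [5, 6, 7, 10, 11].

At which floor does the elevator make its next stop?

Answer: 5

Derivation:
Current floor: 2, direction: up
Requests above: [5, 6, 7, 10, 11]
Requests below: []
Moving up and requests lie above → nearest above is min([5, 6, 7, 10, 11]) = 5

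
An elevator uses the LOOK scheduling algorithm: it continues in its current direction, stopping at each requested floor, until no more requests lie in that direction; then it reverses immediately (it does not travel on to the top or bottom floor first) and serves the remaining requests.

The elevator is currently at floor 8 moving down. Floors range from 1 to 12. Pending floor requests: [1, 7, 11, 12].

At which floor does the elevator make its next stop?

Answer: 7

Derivation:
Current floor: 8, direction: down
Requests above: [11, 12]
Requests below: [1, 7]
Moving down and requests lie below → nearest below is max([1, 7]) = 7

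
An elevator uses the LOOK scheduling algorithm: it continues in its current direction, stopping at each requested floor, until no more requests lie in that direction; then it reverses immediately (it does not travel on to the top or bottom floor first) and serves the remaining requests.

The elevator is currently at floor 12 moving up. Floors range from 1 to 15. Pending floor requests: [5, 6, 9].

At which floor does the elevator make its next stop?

Answer: 9

Derivation:
Current floor: 12, direction: up
Requests above: []
Requests below: [5, 6, 9]
Moving up but no requests above → reverse; nearest below is max([5, 6, 9]) = 9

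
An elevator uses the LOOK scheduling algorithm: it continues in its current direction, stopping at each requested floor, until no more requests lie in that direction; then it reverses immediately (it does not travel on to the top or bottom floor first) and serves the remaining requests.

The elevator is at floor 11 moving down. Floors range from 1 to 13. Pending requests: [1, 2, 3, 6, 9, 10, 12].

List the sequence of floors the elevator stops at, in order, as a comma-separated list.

Current: 11, moving DOWN
Serve below first (descending): [10, 9, 6, 3, 2, 1]
Then reverse, serve above (ascending): [12]

Answer: 10, 9, 6, 3, 2, 1, 12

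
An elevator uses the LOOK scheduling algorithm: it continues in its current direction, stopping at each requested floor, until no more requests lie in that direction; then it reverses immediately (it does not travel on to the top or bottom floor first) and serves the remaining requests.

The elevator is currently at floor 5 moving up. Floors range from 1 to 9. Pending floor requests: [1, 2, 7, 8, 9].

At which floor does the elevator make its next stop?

Answer: 7

Derivation:
Current floor: 5, direction: up
Requests above: [7, 8, 9]
Requests below: [1, 2]
Moving up and requests lie above → nearest above is min([7, 8, 9]) = 7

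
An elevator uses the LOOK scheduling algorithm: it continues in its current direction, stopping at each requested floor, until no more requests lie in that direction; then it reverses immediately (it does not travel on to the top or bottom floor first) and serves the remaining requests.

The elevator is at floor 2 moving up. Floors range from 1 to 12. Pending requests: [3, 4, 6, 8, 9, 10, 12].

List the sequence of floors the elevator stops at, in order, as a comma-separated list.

Current: 2, moving UP
Serve above first (ascending): [3, 4, 6, 8, 9, 10, 12]
Then reverse, serve below (descending): []

Answer: 3, 4, 6, 8, 9, 10, 12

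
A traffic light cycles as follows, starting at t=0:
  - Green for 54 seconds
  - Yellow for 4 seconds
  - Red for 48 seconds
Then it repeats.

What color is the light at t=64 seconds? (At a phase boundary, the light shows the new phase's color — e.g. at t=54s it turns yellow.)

Cycle length = 54 + 4 + 48 = 106s
t = 64, phase_t = 64 mod 106 = 64
64 >= 58 → RED

Answer: red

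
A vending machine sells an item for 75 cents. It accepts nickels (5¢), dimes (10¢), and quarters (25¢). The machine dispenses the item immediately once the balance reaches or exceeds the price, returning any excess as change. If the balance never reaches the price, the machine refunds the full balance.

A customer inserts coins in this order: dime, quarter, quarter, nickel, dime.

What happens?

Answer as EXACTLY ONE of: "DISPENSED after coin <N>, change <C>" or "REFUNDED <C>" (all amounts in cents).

Answer: DISPENSED after coin 5, change 0

Derivation:
Price: 75¢
Coin 1 (dime, 10¢): balance = 10¢
Coin 2 (quarter, 25¢): balance = 35¢
Coin 3 (quarter, 25¢): balance = 60¢
Coin 4 (nickel, 5¢): balance = 65¢
Coin 5 (dime, 10¢): balance = 75¢
  → balance >= price → DISPENSE, change = 75 - 75 = 0¢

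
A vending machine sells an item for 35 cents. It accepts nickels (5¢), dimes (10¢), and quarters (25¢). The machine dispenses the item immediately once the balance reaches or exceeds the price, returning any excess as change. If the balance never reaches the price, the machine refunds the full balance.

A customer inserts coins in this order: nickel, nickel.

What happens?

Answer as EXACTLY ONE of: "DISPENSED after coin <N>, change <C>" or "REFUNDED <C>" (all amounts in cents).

Answer: REFUNDED 10

Derivation:
Price: 35¢
Coin 1 (nickel, 5¢): balance = 5¢
Coin 2 (nickel, 5¢): balance = 10¢
All coins inserted, balance 10¢ < price 35¢ → REFUND 10¢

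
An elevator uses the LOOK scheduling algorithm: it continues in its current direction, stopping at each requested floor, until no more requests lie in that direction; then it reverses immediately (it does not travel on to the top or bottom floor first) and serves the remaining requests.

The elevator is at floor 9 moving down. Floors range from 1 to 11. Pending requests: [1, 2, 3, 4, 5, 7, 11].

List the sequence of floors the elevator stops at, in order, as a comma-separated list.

Answer: 7, 5, 4, 3, 2, 1, 11

Derivation:
Current: 9, moving DOWN
Serve below first (descending): [7, 5, 4, 3, 2, 1]
Then reverse, serve above (ascending): [11]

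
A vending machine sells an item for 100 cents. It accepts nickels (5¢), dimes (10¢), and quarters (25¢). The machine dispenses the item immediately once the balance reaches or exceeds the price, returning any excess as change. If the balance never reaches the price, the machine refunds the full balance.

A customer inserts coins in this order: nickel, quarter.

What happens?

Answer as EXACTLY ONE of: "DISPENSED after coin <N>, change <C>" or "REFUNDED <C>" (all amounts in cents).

Price: 100¢
Coin 1 (nickel, 5¢): balance = 5¢
Coin 2 (quarter, 25¢): balance = 30¢
All coins inserted, balance 30¢ < price 100¢ → REFUND 30¢

Answer: REFUNDED 30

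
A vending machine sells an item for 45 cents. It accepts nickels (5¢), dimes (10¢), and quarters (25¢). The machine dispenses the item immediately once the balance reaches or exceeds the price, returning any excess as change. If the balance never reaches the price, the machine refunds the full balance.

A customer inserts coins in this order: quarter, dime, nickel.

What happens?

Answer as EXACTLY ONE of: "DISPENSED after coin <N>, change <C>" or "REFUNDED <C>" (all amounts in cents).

Answer: REFUNDED 40

Derivation:
Price: 45¢
Coin 1 (quarter, 25¢): balance = 25¢
Coin 2 (dime, 10¢): balance = 35¢
Coin 3 (nickel, 5¢): balance = 40¢
All coins inserted, balance 40¢ < price 45¢ → REFUND 40¢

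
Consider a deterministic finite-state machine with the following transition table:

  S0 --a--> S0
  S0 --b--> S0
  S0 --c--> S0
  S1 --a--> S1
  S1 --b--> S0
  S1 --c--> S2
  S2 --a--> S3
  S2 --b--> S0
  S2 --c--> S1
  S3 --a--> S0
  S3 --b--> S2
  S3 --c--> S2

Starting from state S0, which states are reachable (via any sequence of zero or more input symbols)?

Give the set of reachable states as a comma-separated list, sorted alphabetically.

BFS from S0:
  visit S0: S0--a-->S0 (seen), S0--b-->S0 (seen), S0--c-->S0 (seen)

Answer: S0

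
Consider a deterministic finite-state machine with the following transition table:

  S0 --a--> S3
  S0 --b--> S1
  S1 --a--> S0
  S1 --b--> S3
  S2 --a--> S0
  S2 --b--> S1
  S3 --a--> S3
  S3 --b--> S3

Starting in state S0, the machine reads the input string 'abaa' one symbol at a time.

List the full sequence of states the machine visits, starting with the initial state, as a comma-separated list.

Start: S0
  read 'a': S0 --a--> S3
  read 'b': S3 --b--> S3
  read 'a': S3 --a--> S3
  read 'a': S3 --a--> S3

Answer: S0, S3, S3, S3, S3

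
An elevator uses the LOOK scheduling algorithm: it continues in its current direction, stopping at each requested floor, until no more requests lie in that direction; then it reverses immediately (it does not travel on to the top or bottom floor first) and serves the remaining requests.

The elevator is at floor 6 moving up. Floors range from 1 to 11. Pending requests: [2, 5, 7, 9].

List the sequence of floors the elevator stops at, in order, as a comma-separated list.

Current: 6, moving UP
Serve above first (ascending): [7, 9]
Then reverse, serve below (descending): [5, 2]

Answer: 7, 9, 5, 2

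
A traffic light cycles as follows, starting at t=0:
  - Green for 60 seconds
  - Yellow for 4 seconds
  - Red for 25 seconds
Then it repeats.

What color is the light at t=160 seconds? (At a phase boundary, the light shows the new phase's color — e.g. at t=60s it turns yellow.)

Cycle length = 60 + 4 + 25 = 89s
t = 160, phase_t = 160 mod 89 = 71
71 >= 64 → RED

Answer: red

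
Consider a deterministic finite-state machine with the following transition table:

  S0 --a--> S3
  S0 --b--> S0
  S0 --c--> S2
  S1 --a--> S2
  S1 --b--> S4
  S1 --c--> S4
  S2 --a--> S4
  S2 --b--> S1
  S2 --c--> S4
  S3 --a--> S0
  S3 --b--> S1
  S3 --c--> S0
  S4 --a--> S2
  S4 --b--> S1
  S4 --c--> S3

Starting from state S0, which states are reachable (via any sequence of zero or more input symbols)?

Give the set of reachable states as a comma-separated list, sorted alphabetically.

Answer: S0, S1, S2, S3, S4

Derivation:
BFS from S0:
  visit S0: S0--a-->S3 (new), S0--b-->S0 (seen), S0--c-->S2 (new)
  visit S3: S3--a-->S0 (seen), S3--b-->S1 (new), S3--c-->S0 (seen)
  visit S2: S2--a-->S4 (new), S2--b-->S1 (seen), S2--c-->S4 (seen)
  visit S1: S1--a-->S2 (seen), S1--b-->S4 (seen), S1--c-->S4 (seen)
  visit S4: S4--a-->S2 (seen), S4--b-->S1 (seen), S4--c-->S3 (seen)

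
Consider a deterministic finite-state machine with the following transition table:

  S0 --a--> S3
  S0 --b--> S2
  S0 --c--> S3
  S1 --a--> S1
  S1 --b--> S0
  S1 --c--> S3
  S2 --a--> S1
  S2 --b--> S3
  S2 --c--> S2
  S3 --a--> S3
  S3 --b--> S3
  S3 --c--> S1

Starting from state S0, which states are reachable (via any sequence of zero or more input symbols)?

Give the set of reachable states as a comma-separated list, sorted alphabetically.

BFS from S0:
  visit S0: S0--a-->S3 (new), S0--b-->S2 (new), S0--c-->S3 (seen)
  visit S3: S3--a-->S3 (seen), S3--b-->S3 (seen), S3--c-->S1 (new)
  visit S2: S2--a-->S1 (seen), S2--b-->S3 (seen), S2--c-->S2 (seen)
  visit S1: S1--a-->S1 (seen), S1--b-->S0 (seen), S1--c-->S3 (seen)

Answer: S0, S1, S2, S3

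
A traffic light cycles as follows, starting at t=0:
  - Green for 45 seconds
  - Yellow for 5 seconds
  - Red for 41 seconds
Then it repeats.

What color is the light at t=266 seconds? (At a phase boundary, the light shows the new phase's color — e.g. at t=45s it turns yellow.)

Answer: red

Derivation:
Cycle length = 45 + 5 + 41 = 91s
t = 266, phase_t = 266 mod 91 = 84
84 >= 50 → RED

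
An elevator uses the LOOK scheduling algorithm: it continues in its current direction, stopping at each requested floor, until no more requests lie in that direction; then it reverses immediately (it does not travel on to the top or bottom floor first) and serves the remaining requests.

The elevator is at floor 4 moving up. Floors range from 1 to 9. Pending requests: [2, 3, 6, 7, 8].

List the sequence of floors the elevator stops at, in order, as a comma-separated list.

Answer: 6, 7, 8, 3, 2

Derivation:
Current: 4, moving UP
Serve above first (ascending): [6, 7, 8]
Then reverse, serve below (descending): [3, 2]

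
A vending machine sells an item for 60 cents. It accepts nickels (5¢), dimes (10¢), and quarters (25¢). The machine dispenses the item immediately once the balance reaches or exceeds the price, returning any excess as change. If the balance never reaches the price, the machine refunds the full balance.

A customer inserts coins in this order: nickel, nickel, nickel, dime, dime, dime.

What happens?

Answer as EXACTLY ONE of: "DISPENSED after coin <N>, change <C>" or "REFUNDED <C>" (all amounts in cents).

Answer: REFUNDED 45

Derivation:
Price: 60¢
Coin 1 (nickel, 5¢): balance = 5¢
Coin 2 (nickel, 5¢): balance = 10¢
Coin 3 (nickel, 5¢): balance = 15¢
Coin 4 (dime, 10¢): balance = 25¢
Coin 5 (dime, 10¢): balance = 35¢
Coin 6 (dime, 10¢): balance = 45¢
All coins inserted, balance 45¢ < price 60¢ → REFUND 45¢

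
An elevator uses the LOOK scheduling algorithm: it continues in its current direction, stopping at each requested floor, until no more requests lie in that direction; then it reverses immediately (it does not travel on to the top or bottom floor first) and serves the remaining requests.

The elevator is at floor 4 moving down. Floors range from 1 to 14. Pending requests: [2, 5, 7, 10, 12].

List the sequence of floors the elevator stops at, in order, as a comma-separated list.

Current: 4, moving DOWN
Serve below first (descending): [2]
Then reverse, serve above (ascending): [5, 7, 10, 12]

Answer: 2, 5, 7, 10, 12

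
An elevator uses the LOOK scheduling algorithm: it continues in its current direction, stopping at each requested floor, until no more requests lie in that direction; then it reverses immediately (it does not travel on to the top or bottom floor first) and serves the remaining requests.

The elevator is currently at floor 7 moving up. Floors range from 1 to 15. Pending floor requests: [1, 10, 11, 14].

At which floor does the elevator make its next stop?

Current floor: 7, direction: up
Requests above: [10, 11, 14]
Requests below: [1]
Moving up and requests lie above → nearest above is min([10, 11, 14]) = 10

Answer: 10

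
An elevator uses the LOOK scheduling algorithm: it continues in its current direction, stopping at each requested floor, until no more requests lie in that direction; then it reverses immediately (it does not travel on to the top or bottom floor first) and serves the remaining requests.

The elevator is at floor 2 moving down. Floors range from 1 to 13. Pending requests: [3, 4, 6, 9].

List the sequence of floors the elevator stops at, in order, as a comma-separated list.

Current: 2, moving DOWN
Serve below first (descending): []
Then reverse, serve above (ascending): [3, 4, 6, 9]

Answer: 3, 4, 6, 9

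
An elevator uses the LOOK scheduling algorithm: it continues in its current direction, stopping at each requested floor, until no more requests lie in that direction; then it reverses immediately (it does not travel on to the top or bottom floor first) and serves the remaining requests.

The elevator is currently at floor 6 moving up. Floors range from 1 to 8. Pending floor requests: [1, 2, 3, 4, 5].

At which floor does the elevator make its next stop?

Answer: 5

Derivation:
Current floor: 6, direction: up
Requests above: []
Requests below: [1, 2, 3, 4, 5]
Moving up but no requests above → reverse; nearest below is max([1, 2, 3, 4, 5]) = 5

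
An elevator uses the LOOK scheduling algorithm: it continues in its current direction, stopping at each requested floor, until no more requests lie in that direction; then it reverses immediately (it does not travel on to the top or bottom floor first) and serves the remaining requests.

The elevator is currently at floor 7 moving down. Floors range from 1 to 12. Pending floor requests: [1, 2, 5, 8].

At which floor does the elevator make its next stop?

Answer: 5

Derivation:
Current floor: 7, direction: down
Requests above: [8]
Requests below: [1, 2, 5]
Moving down and requests lie below → nearest below is max([1, 2, 5]) = 5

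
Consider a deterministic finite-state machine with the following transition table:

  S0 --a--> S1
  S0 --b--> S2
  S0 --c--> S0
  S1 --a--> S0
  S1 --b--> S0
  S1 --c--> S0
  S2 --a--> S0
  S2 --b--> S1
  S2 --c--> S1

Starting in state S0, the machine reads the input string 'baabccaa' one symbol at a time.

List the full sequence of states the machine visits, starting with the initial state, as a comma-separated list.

Answer: S0, S2, S0, S1, S0, S0, S0, S1, S0

Derivation:
Start: S0
  read 'b': S0 --b--> S2
  read 'a': S2 --a--> S0
  read 'a': S0 --a--> S1
  read 'b': S1 --b--> S0
  read 'c': S0 --c--> S0
  read 'c': S0 --c--> S0
  read 'a': S0 --a--> S1
  read 'a': S1 --a--> S0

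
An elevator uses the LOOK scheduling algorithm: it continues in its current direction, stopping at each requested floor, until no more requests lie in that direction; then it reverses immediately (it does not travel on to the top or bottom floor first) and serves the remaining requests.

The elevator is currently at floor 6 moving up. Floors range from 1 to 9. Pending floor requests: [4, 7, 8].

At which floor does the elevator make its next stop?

Current floor: 6, direction: up
Requests above: [7, 8]
Requests below: [4]
Moving up and requests lie above → nearest above is min([7, 8]) = 7

Answer: 7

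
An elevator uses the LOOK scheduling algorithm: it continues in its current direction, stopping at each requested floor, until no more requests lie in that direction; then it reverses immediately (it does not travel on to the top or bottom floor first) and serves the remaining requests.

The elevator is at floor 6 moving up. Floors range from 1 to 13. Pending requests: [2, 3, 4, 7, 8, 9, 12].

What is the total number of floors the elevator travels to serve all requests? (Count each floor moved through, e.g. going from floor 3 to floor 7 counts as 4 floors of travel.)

Answer: 16

Derivation:
Start at floor 6 moving up, LOOK stop order: [7, 8, 9, 12, 4, 3, 2]
  6 → 7: |7-6| = 1, total = 1
  7 → 8: |8-7| = 1, total = 2
  8 → 9: |9-8| = 1, total = 3
  9 → 12: |12-9| = 3, total = 6
  12 → 4: |4-12| = 8, total = 14
  4 → 3: |3-4| = 1, total = 15
  3 → 2: |2-3| = 1, total = 16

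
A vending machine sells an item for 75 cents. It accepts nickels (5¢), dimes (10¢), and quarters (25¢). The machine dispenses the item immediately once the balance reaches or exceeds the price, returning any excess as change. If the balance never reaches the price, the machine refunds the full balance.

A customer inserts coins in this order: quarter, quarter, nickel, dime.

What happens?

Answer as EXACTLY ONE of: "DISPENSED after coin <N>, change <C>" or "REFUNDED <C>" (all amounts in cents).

Price: 75¢
Coin 1 (quarter, 25¢): balance = 25¢
Coin 2 (quarter, 25¢): balance = 50¢
Coin 3 (nickel, 5¢): balance = 55¢
Coin 4 (dime, 10¢): balance = 65¢
All coins inserted, balance 65¢ < price 75¢ → REFUND 65¢

Answer: REFUNDED 65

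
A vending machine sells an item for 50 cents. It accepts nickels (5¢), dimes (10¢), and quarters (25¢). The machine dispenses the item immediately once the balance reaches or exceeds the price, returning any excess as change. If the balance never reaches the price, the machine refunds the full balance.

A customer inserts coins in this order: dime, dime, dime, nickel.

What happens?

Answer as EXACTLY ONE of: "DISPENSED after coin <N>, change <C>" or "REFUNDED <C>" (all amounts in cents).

Price: 50¢
Coin 1 (dime, 10¢): balance = 10¢
Coin 2 (dime, 10¢): balance = 20¢
Coin 3 (dime, 10¢): balance = 30¢
Coin 4 (nickel, 5¢): balance = 35¢
All coins inserted, balance 35¢ < price 50¢ → REFUND 35¢

Answer: REFUNDED 35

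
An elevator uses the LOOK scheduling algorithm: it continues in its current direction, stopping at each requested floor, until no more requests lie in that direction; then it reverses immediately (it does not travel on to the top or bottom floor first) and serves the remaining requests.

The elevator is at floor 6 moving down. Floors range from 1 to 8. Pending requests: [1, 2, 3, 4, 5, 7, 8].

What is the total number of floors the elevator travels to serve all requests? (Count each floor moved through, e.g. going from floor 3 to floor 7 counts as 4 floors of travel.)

Start at floor 6 moving down, LOOK stop order: [5, 4, 3, 2, 1, 7, 8]
  6 → 5: |5-6| = 1, total = 1
  5 → 4: |4-5| = 1, total = 2
  4 → 3: |3-4| = 1, total = 3
  3 → 2: |2-3| = 1, total = 4
  2 → 1: |1-2| = 1, total = 5
  1 → 7: |7-1| = 6, total = 11
  7 → 8: |8-7| = 1, total = 12

Answer: 12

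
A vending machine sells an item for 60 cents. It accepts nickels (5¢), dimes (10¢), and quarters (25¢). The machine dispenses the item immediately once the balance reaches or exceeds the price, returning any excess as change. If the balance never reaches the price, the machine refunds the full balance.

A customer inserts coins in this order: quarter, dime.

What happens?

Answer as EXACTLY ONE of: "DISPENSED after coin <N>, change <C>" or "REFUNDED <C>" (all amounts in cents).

Price: 60¢
Coin 1 (quarter, 25¢): balance = 25¢
Coin 2 (dime, 10¢): balance = 35¢
All coins inserted, balance 35¢ < price 60¢ → REFUND 35¢

Answer: REFUNDED 35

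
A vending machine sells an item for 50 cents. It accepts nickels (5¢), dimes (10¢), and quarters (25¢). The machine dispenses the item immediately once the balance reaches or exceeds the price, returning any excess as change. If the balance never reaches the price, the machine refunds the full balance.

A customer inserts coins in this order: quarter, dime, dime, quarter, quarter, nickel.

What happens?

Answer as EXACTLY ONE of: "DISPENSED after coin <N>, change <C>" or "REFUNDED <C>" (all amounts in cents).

Answer: DISPENSED after coin 4, change 20

Derivation:
Price: 50¢
Coin 1 (quarter, 25¢): balance = 25¢
Coin 2 (dime, 10¢): balance = 35¢
Coin 3 (dime, 10¢): balance = 45¢
Coin 4 (quarter, 25¢): balance = 70¢
  → balance >= price → DISPENSE, change = 70 - 50 = 20¢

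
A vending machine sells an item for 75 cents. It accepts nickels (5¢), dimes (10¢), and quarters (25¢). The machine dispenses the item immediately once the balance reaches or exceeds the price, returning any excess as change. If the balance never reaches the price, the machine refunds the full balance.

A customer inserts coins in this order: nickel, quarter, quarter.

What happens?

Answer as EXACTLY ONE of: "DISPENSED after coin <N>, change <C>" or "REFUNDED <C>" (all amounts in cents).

Answer: REFUNDED 55

Derivation:
Price: 75¢
Coin 1 (nickel, 5¢): balance = 5¢
Coin 2 (quarter, 25¢): balance = 30¢
Coin 3 (quarter, 25¢): balance = 55¢
All coins inserted, balance 55¢ < price 75¢ → REFUND 55¢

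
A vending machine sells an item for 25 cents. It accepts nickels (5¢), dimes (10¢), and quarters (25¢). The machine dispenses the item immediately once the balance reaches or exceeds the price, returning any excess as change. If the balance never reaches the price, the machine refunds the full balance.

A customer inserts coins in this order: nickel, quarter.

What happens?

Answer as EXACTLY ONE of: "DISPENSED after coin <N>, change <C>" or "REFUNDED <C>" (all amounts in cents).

Price: 25¢
Coin 1 (nickel, 5¢): balance = 5¢
Coin 2 (quarter, 25¢): balance = 30¢
  → balance >= price → DISPENSE, change = 30 - 25 = 5¢

Answer: DISPENSED after coin 2, change 5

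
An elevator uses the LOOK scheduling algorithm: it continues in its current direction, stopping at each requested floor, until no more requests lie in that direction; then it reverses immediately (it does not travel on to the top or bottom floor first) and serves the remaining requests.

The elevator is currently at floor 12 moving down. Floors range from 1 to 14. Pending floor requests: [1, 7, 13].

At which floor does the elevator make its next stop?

Answer: 7

Derivation:
Current floor: 12, direction: down
Requests above: [13]
Requests below: [1, 7]
Moving down and requests lie below → nearest below is max([1, 7]) = 7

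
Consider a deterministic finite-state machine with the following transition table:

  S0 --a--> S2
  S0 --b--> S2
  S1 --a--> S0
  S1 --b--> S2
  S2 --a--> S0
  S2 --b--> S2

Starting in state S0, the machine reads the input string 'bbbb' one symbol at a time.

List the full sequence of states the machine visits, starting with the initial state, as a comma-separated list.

Answer: S0, S2, S2, S2, S2

Derivation:
Start: S0
  read 'b': S0 --b--> S2
  read 'b': S2 --b--> S2
  read 'b': S2 --b--> S2
  read 'b': S2 --b--> S2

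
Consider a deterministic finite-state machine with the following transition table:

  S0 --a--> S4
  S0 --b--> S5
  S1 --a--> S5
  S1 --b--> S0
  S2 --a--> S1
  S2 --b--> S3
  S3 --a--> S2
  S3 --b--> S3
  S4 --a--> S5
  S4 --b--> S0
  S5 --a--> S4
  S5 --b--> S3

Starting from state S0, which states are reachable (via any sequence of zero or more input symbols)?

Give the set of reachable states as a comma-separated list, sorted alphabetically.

Answer: S0, S1, S2, S3, S4, S5

Derivation:
BFS from S0:
  visit S0: S0--a-->S4 (new), S0--b-->S5 (new)
  visit S4: S4--a-->S5 (seen), S4--b-->S0 (seen)
  visit S5: S5--a-->S4 (seen), S5--b-->S3 (new)
  visit S3: S3--a-->S2 (new), S3--b-->S3 (seen)
  visit S2: S2--a-->S1 (new), S2--b-->S3 (seen)
  visit S1: S1--a-->S5 (seen), S1--b-->S0 (seen)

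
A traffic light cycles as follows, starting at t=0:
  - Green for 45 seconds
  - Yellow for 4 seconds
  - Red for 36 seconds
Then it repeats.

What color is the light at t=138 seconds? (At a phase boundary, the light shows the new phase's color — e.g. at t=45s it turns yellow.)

Answer: red

Derivation:
Cycle length = 45 + 4 + 36 = 85s
t = 138, phase_t = 138 mod 85 = 53
53 >= 49 → RED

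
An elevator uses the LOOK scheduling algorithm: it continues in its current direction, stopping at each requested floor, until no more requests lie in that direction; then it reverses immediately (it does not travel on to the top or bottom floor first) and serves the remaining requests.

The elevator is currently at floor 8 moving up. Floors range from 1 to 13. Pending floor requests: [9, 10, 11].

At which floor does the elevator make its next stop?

Current floor: 8, direction: up
Requests above: [9, 10, 11]
Requests below: []
Moving up and requests lie above → nearest above is min([9, 10, 11]) = 9

Answer: 9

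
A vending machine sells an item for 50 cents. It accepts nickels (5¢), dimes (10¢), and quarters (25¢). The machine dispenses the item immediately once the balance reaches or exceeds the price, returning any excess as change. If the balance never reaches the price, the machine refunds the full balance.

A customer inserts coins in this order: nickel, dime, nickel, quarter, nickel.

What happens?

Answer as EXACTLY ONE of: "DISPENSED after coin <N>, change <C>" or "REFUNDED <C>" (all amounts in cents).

Answer: DISPENSED after coin 5, change 0

Derivation:
Price: 50¢
Coin 1 (nickel, 5¢): balance = 5¢
Coin 2 (dime, 10¢): balance = 15¢
Coin 3 (nickel, 5¢): balance = 20¢
Coin 4 (quarter, 25¢): balance = 45¢
Coin 5 (nickel, 5¢): balance = 50¢
  → balance >= price → DISPENSE, change = 50 - 50 = 0¢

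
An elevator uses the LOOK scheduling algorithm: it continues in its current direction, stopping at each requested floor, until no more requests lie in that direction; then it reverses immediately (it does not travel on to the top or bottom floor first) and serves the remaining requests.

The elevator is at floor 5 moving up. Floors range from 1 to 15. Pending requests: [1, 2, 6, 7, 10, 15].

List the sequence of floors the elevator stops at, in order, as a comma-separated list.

Answer: 6, 7, 10, 15, 2, 1

Derivation:
Current: 5, moving UP
Serve above first (ascending): [6, 7, 10, 15]
Then reverse, serve below (descending): [2, 1]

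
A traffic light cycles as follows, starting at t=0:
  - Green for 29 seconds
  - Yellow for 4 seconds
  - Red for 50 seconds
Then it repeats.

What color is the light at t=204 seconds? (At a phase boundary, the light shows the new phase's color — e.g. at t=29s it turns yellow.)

Answer: red

Derivation:
Cycle length = 29 + 4 + 50 = 83s
t = 204, phase_t = 204 mod 83 = 38
38 >= 33 → RED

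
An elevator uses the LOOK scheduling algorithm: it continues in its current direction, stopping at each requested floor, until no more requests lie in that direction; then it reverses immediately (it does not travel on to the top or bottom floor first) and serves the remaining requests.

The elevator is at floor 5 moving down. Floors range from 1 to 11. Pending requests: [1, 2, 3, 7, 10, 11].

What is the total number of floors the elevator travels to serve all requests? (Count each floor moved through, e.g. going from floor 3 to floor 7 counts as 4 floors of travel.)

Answer: 14

Derivation:
Start at floor 5 moving down, LOOK stop order: [3, 2, 1, 7, 10, 11]
  5 → 3: |3-5| = 2, total = 2
  3 → 2: |2-3| = 1, total = 3
  2 → 1: |1-2| = 1, total = 4
  1 → 7: |7-1| = 6, total = 10
  7 → 10: |10-7| = 3, total = 13
  10 → 11: |11-10| = 1, total = 14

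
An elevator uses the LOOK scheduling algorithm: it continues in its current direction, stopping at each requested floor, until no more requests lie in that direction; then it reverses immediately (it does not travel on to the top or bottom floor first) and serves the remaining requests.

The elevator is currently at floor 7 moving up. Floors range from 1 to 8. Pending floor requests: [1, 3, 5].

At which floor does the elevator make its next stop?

Current floor: 7, direction: up
Requests above: []
Requests below: [1, 3, 5]
Moving up but no requests above → reverse; nearest below is max([1, 3, 5]) = 5

Answer: 5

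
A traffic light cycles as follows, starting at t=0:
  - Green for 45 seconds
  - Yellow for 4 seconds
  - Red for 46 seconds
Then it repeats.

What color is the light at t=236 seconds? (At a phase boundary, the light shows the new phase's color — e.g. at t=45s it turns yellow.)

Answer: yellow

Derivation:
Cycle length = 45 + 4 + 46 = 95s
t = 236, phase_t = 236 mod 95 = 46
45 <= 46 < 49 (yellow end) → YELLOW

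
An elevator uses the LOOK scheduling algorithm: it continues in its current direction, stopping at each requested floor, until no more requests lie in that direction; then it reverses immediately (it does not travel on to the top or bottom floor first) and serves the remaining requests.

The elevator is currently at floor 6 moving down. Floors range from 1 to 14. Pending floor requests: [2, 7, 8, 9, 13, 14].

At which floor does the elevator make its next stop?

Current floor: 6, direction: down
Requests above: [7, 8, 9, 13, 14]
Requests below: [2]
Moving down and requests lie below → nearest below is max([2]) = 2

Answer: 2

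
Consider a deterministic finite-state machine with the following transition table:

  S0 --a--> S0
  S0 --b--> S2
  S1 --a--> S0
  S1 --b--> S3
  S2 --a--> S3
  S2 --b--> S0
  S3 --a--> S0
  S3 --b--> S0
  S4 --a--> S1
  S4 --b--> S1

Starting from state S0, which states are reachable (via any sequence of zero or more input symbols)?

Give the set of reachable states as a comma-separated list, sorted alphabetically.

Answer: S0, S2, S3

Derivation:
BFS from S0:
  visit S0: S0--a-->S0 (seen), S0--b-->S2 (new)
  visit S2: S2--a-->S3 (new), S2--b-->S0 (seen)
  visit S3: S3--a-->S0 (seen), S3--b-->S0 (seen)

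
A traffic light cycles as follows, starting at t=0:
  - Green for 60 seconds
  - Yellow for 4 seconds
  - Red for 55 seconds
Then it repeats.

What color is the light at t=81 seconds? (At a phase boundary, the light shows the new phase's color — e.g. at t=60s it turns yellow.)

Cycle length = 60 + 4 + 55 = 119s
t = 81, phase_t = 81 mod 119 = 81
81 >= 64 → RED

Answer: red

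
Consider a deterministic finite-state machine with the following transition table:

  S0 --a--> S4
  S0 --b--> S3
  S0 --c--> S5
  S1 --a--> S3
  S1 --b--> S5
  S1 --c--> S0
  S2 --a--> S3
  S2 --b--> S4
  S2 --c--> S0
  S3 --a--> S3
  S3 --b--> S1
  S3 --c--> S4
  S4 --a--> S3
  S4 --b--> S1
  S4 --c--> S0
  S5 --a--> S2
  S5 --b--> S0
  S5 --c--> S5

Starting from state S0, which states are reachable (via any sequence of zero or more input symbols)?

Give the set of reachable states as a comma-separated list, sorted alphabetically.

Answer: S0, S1, S2, S3, S4, S5

Derivation:
BFS from S0:
  visit S0: S0--a-->S4 (new), S0--b-->S3 (new), S0--c-->S5 (new)
  visit S4: S4--a-->S3 (seen), S4--b-->S1 (new), S4--c-->S0 (seen)
  visit S3: S3--a-->S3 (seen), S3--b-->S1 (seen), S3--c-->S4 (seen)
  visit S5: S5--a-->S2 (new), S5--b-->S0 (seen), S5--c-->S5 (seen)
  visit S1: S1--a-->S3 (seen), S1--b-->S5 (seen), S1--c-->S0 (seen)
  visit S2: S2--a-->S3 (seen), S2--b-->S4 (seen), S2--c-->S0 (seen)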